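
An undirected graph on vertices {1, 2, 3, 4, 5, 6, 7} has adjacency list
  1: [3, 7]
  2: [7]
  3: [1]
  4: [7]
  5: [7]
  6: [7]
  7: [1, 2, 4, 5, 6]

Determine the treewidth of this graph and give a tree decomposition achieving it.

Treewidth 1.
One such decomposition:
Bags: B1 = {5, 7}  B2 = {6, 7}  B3 = {1, 7}  B4 = {4, 7}  B5 = {2, 7}  B6 = {1, 3}
Tree: B1–B2, B1–B3, B2–B4, B3–B5, B3–B6

Every bag has size at most 2, so the width is 2 − 1 = 1 and tw(G) ≤ 1. G has an edge, so its treewidth is at least 1. Combining the bounds, tw(G) = 1.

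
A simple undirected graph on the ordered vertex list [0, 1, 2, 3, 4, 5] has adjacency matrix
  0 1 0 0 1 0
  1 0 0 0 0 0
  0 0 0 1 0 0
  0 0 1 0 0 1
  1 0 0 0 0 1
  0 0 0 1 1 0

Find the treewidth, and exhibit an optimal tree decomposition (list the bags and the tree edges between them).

The largest bag has 2 vertices, giving width 1; this decomposition certifies tw(G) ≤ 1. Any graph with an edge has treewidth ≥ 1, and G has the edge 2–3. Therefore the treewidth is 1.

Treewidth 1.
One optimal decomposition is:
Bags: B1 = {2, 3}  B2 = {3, 5}  B3 = {4, 5}  B4 = {0, 4}  B5 = {0, 1}
Tree: B1–B2, B2–B3, B3–B4, B4–B5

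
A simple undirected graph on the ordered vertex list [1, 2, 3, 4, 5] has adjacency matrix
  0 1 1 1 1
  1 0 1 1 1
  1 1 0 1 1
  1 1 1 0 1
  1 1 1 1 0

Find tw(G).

A width-4 tree decomposition is:
Bags: B1 = {1, 2, 3, 4, 5}
Tree: (single bag)
A single bag containing all 5 vertices is trivially a valid decomposition of width 4. On the other hand G contains the 5-clique {1, 2, 3, 4, 5}. A clique must lie in a single bag of any decomposition, so no decomposition can have width below 4. The upper and lower bounds meet at 4, so that is the treewidth.

4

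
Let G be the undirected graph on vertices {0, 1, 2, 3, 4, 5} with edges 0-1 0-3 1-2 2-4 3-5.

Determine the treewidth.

A width-1 tree decomposition is:
Bags: B1 = {2, 4}  B2 = {1, 2}  B3 = {0, 1}  B4 = {0, 3}  B5 = {3, 5}
Tree: B1–B2, B2–B3, B3–B4, B4–B5
The largest bag has 2 vertices, giving width 1; this decomposition certifies tw(G) ≤ 1. G has an edge, so its treewidth is at least 1. Hence tw(G) = 1 exactly.

1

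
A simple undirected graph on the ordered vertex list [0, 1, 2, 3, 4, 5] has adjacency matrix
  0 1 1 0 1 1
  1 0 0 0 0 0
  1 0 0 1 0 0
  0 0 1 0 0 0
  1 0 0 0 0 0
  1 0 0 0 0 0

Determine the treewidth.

A width-1 tree decomposition is:
Bags: B1 = {0, 2}  B2 = {2, 3}  B3 = {0, 1}  B4 = {0, 4}  B5 = {0, 5}
Tree: B1–B2, B1–B3, B1–B4, B1–B5
The largest bag has 2 vertices, giving width 1; this decomposition certifies tw(G) ≤ 1. G has an edge, so its treewidth is at least 1. Therefore the treewidth is 1.

1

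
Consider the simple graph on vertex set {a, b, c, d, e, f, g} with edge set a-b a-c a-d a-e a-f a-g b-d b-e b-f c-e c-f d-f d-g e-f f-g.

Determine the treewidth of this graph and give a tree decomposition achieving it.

Treewidth 3.
Bags: B1 = {a, b, e, f}  B2 = {a, c, e, f}  B3 = {a, b, d, f}  B4 = {a, d, f, g}
Tree: B1–B2, B1–B3, B3–B4

The largest bag has 4 vertices, giving width 3; this decomposition certifies tw(G) ≤ 3. Conversely, {a, d, f, g} is a clique of size 4, and the vertices of any clique must share a bag in every tree decomposition; so some bag has ≥ 4 vertices and tw(G) ≥ 3. The upper and lower bounds meet at 3, so that is the treewidth.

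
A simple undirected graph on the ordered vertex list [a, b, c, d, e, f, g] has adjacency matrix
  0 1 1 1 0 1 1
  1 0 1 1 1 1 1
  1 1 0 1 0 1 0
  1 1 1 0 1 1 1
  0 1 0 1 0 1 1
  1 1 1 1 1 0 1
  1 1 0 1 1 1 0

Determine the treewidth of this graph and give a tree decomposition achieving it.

Treewidth 4.
Bags: B1 = {a, b, c, d, f}  B2 = {a, b, d, f, g}  B3 = {b, d, e, f, g}
Tree: B1–B2, B2–B3

Each bag holds 5 vertices, so the decomposition has width 4, which upper-bounds the treewidth. For the lower bound, the 5 vertices {b, d, e, f, g} are pairwise adjacent, and any tree decomposition puts a clique entirely inside one bag — forcing width ≥ 4. Therefore the treewidth is 4.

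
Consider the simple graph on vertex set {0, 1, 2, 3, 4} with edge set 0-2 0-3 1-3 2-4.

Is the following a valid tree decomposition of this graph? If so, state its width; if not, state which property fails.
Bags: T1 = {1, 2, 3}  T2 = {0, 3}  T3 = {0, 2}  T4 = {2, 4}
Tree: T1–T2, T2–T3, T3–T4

A tree decomposition must satisfy three properties: every vertex lies in some bag; for every edge, both endpoints lie together in some bag; and for every vertex, the bags containing it form a connected subtree. Here bags containing vertex 2 are not connected in the tree, so the decomposition is invalid.

No — bags containing vertex 2 are not connected in the tree.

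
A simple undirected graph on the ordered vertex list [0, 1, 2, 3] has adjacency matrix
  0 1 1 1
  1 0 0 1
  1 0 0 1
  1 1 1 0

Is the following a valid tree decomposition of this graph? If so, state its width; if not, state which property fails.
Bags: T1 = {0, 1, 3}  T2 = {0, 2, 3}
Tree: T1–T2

Checking the three conditions: (i) the bags cover all of {0, 1, 2, 3}; (ii) for each edge, some bag contains both endpoints; (iii) the bags containing any fixed vertex form a subtree. All hold, so the decomposition is valid with width 3 − 1 = 2.

Yes; width 2.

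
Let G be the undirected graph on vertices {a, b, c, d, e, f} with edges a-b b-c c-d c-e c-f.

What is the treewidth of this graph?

A width-1 tree decomposition is:
Bags: B1 = {c, f}  B2 = {b, c}  B3 = {a, b}  B4 = {c, e}  B5 = {c, d}
Tree: B1–B2, B2–B3, B1–B4, B1–B5
Every bag has size at most 2, so the width is 2 − 1 = 1 and tw(G) ≤ 1. G has an edge, so its treewidth is at least 1. Combining the bounds, tw(G) = 1.

1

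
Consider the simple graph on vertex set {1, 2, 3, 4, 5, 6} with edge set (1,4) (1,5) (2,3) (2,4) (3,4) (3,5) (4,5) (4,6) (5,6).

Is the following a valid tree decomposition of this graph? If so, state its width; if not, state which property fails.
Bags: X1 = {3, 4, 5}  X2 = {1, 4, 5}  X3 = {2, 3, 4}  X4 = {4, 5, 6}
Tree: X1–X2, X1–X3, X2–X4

Vertex coverage: the bags together contain {1, 2, 3, 4, 5, 6}, the full vertex set. Edge coverage: each edge of G has both endpoints in at least one bag. Running intersection: for every vertex, the bags containing it form a connected subtree. All three properties hold, so this is a valid tree decomposition of width max|bag| − 1 = 2, and hence tw(G) ≤ 2.

Yes; width 2.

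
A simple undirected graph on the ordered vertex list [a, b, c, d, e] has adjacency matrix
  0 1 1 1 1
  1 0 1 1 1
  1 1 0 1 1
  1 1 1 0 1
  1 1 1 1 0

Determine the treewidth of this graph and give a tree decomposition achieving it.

A single bag containing all 5 vertices is trivially a valid decomposition of width 4. On the other hand G contains the 5-clique {a, b, c, d, e}. A clique must lie in a single bag of any decomposition, so no decomposition can have width below 4. Hence tw(G) = 4 exactly.

Treewidth 4.
Bags: B1 = {a, b, c, d, e}
Tree: (single bag)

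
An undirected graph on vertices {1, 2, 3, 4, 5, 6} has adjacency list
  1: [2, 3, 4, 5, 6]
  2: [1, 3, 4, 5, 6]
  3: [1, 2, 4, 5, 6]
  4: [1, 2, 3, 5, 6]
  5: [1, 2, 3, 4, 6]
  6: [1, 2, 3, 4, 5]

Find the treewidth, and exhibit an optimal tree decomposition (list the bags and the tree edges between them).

Treewidth 5.
One such decomposition:
Bags: B1 = {1, 2, 3, 4, 5, 6}
Tree: (single bag)

A single bag containing all 6 vertices is trivially a valid decomposition of width 5. For the lower bound, the 6 vertices {1, 2, 3, 4, 5, 6} are pairwise adjacent, and any tree decomposition puts a clique entirely inside one bag — forcing width ≥ 5. Hence tw(G) = 5 exactly.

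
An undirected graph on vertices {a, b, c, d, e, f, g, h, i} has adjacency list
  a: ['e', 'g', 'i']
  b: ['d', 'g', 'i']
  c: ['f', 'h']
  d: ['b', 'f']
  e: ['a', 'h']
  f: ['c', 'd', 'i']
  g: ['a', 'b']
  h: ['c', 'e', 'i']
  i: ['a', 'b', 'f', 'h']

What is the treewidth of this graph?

A width-3 tree decomposition is:
Bags: B1 = {a, b, d, g}  B2 = {a, b, d, i}  B3 = {a, d, f, i}  B4 = {a, e, f, i}  B5 = {e, f, h, i}  B6 = {c, e, f, h}
Tree: B1–B2, B2–B3, B3–B4, B4–B5, B5–B6
Every bag has size at most 4, so the width is 4 − 1 = 3 and tw(G) ≤ 3. For the lower bound: the 4 vertex sets {b,d,g}, {a}, {i}, {c,e,f,h} are disjoint, each induces a connected subgraph, and every pair is joined by at least one edge of G. Contracting each set to a single vertex therefore yields K_{4} as a minor, and since treewidth is minor-monotone, tw(G) ≥ tw(K_{4}) = 3. The upper and lower bounds meet at 3, so that is the treewidth.

3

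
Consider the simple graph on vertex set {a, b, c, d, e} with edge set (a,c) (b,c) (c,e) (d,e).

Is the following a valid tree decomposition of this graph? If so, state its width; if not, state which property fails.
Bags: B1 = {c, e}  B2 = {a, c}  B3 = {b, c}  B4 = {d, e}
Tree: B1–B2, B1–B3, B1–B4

Vertex coverage: the bags together contain {a, b, c, d, e}, the full vertex set. Edge coverage: each edge of G has both endpoints in at least one bag. Running intersection: for every vertex, the bags containing it form a connected subtree. All three properties hold, so this is a valid tree decomposition of width max|bag| − 1 = 1, and hence tw(G) ≤ 1.

Yes; width 1.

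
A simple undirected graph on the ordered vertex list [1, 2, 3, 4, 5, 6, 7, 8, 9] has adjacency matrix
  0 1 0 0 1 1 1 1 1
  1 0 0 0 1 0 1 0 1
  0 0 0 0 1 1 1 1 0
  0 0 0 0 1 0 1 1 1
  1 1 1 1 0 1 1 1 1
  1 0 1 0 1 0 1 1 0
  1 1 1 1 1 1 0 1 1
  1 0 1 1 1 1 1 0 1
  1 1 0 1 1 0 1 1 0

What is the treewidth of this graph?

A width-4 tree decomposition is:
Bags: B1 = {1, 5, 7, 8, 9}  B2 = {1, 5, 6, 7, 8}  B3 = {4, 5, 7, 8, 9}  B4 = {1, 2, 5, 7, 9}  B5 = {3, 5, 6, 7, 8}
Tree: B1–B2, B1–B3, B1–B4, B2–B5
Every bag has size at most 5, so the width is 5 − 1 = 4 and tw(G) ≤ 4. Conversely, {1, 5, 7, 8, 9} is a clique of size 5, and the vertices of any clique must share a bag in every tree decomposition; so some bag has ≥ 5 vertices and tw(G) ≥ 4. Hence tw(G) = 4 exactly.

4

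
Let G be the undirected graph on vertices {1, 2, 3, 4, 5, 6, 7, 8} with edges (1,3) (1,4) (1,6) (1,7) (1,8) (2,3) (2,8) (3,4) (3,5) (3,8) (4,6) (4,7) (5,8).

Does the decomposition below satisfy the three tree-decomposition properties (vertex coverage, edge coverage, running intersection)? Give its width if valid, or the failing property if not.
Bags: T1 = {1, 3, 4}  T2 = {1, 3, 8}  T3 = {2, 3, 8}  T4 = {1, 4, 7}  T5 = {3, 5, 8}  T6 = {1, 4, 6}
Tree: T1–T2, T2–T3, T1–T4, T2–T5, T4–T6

Yes; width 2.

Every vertex of G appears in some bag (union = {1, 2, 3, 4, 5, 6, 7, 8}); every edge is covered by a bag; and for each vertex v the set of bags containing v is connected in the bag tree. The decomposition is therefore valid. The largest bag has 3 vertices, so the width is 2.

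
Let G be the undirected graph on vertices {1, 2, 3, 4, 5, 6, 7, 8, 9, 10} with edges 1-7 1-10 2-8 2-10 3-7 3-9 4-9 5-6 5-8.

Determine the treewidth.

1

A width-1 tree decomposition is:
Bags: B1 = {5, 6}  B2 = {5, 8}  B3 = {2, 8}  B4 = {2, 10}  B5 = {1, 10}  B6 = {1, 7}  B7 = {3, 7}  B8 = {3, 9}  B9 = {4, 9}
Tree: B1–B2, B2–B3, B3–B4, B4–B5, B5–B6, B6–B7, B7–B8, B8–B9
Every bag has size at most 2, so the width is 2 − 1 = 1 and tw(G) ≤ 1. G has an edge, so its treewidth is at least 1. Combining the bounds, tw(G) = 1.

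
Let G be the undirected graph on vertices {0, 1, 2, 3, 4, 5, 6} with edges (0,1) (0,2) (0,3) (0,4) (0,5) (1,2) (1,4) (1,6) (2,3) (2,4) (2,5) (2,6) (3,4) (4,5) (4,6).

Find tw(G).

A width-3 tree decomposition is:
Bags: B1 = {0, 2, 4, 5}  B2 = {0, 1, 2, 4}  B3 = {0, 2, 3, 4}  B4 = {1, 2, 4, 6}
Tree: B1–B2, B2–B3, B2–B4
Every bag has size at most 4, so the width is 4 − 1 = 3 and tw(G) ≤ 3. On the other hand G contains the 4-clique {0, 1, 2, 4}. A clique must lie in a single bag of any decomposition, so no decomposition can have width below 3. Combining the bounds, tw(G) = 3.

3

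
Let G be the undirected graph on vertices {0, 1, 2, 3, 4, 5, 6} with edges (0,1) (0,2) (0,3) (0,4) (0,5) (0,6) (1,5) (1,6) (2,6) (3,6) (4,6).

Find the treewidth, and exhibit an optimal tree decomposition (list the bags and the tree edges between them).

Treewidth 2.
Bags: B1 = {0, 4, 6}  B2 = {0, 1, 6}  B3 = {0, 2, 6}  B4 = {0, 1, 5}  B5 = {0, 3, 6}
Tree: B1–B2, B1–B3, B2–B4, B3–B5

The largest bag has 3 vertices, giving width 2; this decomposition certifies tw(G) ≤ 2. On the other hand G contains the 3-clique {0, 1, 5}. A clique must lie in a single bag of any decomposition, so no decomposition can have width below 2. Hence tw(G) = 2 exactly.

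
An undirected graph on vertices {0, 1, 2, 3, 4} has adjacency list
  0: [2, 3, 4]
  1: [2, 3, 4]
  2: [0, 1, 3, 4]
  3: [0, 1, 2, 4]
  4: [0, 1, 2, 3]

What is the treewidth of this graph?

3

A width-3 tree decomposition is:
Bags: B1 = {0, 2, 3, 4}  B2 = {1, 2, 3, 4}
Tree: B1–B2
The largest bag has 4 vertices, giving width 3; this decomposition certifies tw(G) ≤ 3. Conversely, {0, 2, 3, 4} is a clique of size 4, and the vertices of any clique must share a bag in every tree decomposition; so some bag has ≥ 4 vertices and tw(G) ≥ 3. The upper and lower bounds meet at 3, so that is the treewidth.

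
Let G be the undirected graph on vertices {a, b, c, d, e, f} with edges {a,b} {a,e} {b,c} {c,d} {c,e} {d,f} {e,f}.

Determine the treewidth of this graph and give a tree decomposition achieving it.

Treewidth 2.
Bags: B1 = {c, d, f}  B2 = {c, e, f}  B3 = {b, c, e}  B4 = {a, b, e}
Tree: B1–B2, B2–B3, B3–B4

Each bag holds 3 vertices, so the decomposition has width 2, which upper-bounds the treewidth. Since d–f–e–c–d is a cycle in G, G is not acyclic. Forests are exactly the graphs of treewidth ≤ 1, so tw(G) ≥ 2. The upper and lower bounds meet at 2, so that is the treewidth.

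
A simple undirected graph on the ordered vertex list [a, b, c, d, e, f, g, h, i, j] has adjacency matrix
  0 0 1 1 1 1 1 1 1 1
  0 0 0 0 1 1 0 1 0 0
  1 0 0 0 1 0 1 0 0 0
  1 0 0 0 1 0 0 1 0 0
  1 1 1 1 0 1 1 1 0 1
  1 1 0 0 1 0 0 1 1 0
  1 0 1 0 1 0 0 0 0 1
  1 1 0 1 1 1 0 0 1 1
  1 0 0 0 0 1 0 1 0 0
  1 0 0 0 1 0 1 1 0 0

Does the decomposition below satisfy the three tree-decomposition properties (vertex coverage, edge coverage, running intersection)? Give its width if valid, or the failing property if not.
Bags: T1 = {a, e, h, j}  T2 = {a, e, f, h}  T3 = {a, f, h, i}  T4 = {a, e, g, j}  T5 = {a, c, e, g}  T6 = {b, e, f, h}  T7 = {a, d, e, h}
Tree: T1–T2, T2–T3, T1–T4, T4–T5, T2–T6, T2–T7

Checking the three conditions: (i) the bags cover all of {a, b, c, d, e, f, g, h, i, j}; (ii) for each edge, some bag contains both endpoints; (iii) the bags containing any fixed vertex form a subtree. All hold, so the decomposition is valid with width 4 − 1 = 3.

Yes; width 3.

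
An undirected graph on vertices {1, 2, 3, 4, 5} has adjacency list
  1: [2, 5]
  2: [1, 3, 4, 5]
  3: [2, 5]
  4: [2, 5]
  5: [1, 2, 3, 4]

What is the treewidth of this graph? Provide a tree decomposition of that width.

The largest bag has 3 vertices, giving width 2; this decomposition certifies tw(G) ≤ 2. For the lower bound, the 3 vertices {1, 2, 5} are pairwise adjacent, and any tree decomposition puts a clique entirely inside one bag — forcing width ≥ 2. Hence tw(G) = 2 exactly.

Treewidth 2.
Bags: B1 = {2, 3, 5}  B2 = {2, 4, 5}  B3 = {1, 2, 5}
Tree: B1–B2, B1–B3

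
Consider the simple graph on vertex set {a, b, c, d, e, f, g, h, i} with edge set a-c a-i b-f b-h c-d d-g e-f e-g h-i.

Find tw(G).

A width-2 tree decomposition is:
Bags: B1 = {e, f, g}  B2 = {b, f, g}  B3 = {b, g, h}  B4 = {g, h, i}  B5 = {a, g, i}  B6 = {a, c, g}  B7 = {c, d, g}
Tree: B1–B2, B2–B3, B3–B4, B4–B5, B5–B6, B6–B7
The largest bag has 3 vertices, giving width 2; this decomposition certifies tw(G) ≤ 2. For the lower bound, G contains the cycle g–e–f–b–h–i–a–c–d–g, so G is not a forest; only forests have treewidth ≤ 1, hence tw(G) ≥ 2. The upper and lower bounds meet at 2, so that is the treewidth.

2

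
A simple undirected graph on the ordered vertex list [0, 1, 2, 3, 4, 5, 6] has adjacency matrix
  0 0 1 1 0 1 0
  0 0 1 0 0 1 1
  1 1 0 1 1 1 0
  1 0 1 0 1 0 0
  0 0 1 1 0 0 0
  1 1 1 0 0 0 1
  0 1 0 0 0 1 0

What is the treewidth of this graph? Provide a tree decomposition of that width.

Treewidth 2.
Bags: B1 = {0, 2, 3}  B2 = {0, 2, 5}  B3 = {2, 3, 4}  B4 = {1, 2, 5}  B5 = {1, 5, 6}
Tree: B1–B2, B1–B3, B2–B4, B4–B5

Every bag has size at most 3, so the width is 3 − 1 = 2 and tw(G) ≤ 2. On the other hand G contains the 3-clique {0, 2, 3}. A clique must lie in a single bag of any decomposition, so no decomposition can have width below 2. Combining the bounds, tw(G) = 2.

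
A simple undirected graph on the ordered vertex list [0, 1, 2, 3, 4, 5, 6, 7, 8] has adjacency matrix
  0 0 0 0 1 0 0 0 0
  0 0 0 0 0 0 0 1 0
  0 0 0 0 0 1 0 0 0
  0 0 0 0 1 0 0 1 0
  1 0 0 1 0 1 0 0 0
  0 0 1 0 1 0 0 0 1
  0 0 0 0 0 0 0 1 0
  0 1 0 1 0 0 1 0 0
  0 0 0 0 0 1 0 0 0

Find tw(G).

1

A width-1 tree decomposition is:
Bags: B1 = {0, 4}  B2 = {3, 4}  B3 = {4, 5}  B4 = {2, 5}  B5 = {3, 7}  B6 = {6, 7}  B7 = {1, 7}  B8 = {5, 8}
Tree: B1–B2, B1–B3, B3–B4, B2–B5, B5–B6, B5–B7, B3–B8
The largest bag has 2 vertices, giving width 1; this decomposition certifies tw(G) ≤ 1. Since G has at least one edge (e.g. 0–4), it is not an edgeless graph, so tw(G) ≥ 1. Combining the bounds, tw(G) = 1.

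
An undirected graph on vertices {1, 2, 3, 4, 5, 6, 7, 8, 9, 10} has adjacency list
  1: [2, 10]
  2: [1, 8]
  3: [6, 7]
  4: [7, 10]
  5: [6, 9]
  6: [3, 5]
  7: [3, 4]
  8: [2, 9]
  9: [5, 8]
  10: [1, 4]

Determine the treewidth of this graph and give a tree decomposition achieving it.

Each bag holds 3 vertices, so the decomposition has width 2, which upper-bounds the treewidth. Since 9–5–6–3–7–4–10–1–2–8–9 is a cycle in G, G is not acyclic. Forests are exactly the graphs of treewidth ≤ 1, so tw(G) ≥ 2. Hence tw(G) = 2 exactly.

Treewidth 2.
Bags: B1 = {5, 6, 9}  B2 = {3, 6, 9}  B3 = {3, 7, 9}  B4 = {4, 7, 9}  B5 = {4, 9, 10}  B6 = {1, 9, 10}  B7 = {1, 2, 9}  B8 = {2, 8, 9}
Tree: B1–B2, B2–B3, B3–B4, B4–B5, B5–B6, B6–B7, B7–B8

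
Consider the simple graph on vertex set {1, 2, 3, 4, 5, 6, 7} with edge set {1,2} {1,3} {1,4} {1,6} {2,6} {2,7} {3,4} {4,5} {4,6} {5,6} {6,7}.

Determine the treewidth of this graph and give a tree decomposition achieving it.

Treewidth 2.
One optimal decomposition is:
Bags: B1 = {1, 2, 6}  B2 = {1, 4, 6}  B3 = {1, 3, 4}  B4 = {2, 6, 7}  B5 = {4, 5, 6}
Tree: B1–B2, B2–B3, B1–B4, B2–B5

Every bag has size at most 3, so the width is 3 − 1 = 2 and tw(G) ≤ 2. On the other hand G contains the 3-clique {1, 3, 4}. A clique must lie in a single bag of any decomposition, so no decomposition can have width below 2. The upper and lower bounds meet at 2, so that is the treewidth.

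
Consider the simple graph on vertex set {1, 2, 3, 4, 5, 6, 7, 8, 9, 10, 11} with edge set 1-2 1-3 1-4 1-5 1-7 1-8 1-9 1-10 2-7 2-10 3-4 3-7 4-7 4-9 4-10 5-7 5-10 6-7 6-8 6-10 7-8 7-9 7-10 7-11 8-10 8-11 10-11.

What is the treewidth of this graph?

3

A width-3 tree decomposition is:
Bags: B1 = {1, 4, 7, 9}  B2 = {1, 4, 7, 10}  B3 = {1, 7, 8, 10}  B4 = {1, 3, 4, 7}  B5 = {1, 5, 7, 10}  B6 = {1, 2, 7, 10}  B7 = {7, 8, 10, 11}  B8 = {6, 7, 8, 10}
Tree: B1–B2, B2–B3, B2–B4, B2–B5, B5–B6, B3–B7, B3–B8
The largest bag has 4 vertices, giving width 3; this decomposition certifies tw(G) ≤ 3. Conversely, {1, 4, 7, 9} is a clique of size 4, and the vertices of any clique must share a bag in every tree decomposition; so some bag has ≥ 4 vertices and tw(G) ≥ 3. Therefore the treewidth is 3.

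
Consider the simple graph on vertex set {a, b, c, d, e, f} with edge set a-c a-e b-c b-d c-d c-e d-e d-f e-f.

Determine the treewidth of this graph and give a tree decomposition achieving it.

Each bag holds 3 vertices, so the decomposition has width 2, which upper-bounds the treewidth. For the lower bound, the 3 vertices {c, d, e} are pairwise adjacent, and any tree decomposition puts a clique entirely inside one bag — forcing width ≥ 2. Hence tw(G) = 2 exactly.

Treewidth 2.
Bags: B1 = {c, d, e}  B2 = {b, c, d}  B3 = {a, c, e}  B4 = {d, e, f}
Tree: B1–B2, B1–B3, B1–B4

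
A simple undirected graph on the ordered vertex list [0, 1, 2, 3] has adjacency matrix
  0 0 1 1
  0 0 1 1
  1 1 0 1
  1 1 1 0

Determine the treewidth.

A width-2 tree decomposition is:
Bags: B1 = {1, 2, 3}  B2 = {0, 2, 3}
Tree: B1–B2
Each bag holds 3 vertices, so the decomposition has width 2, which upper-bounds the treewidth. On the other hand G contains the 3-clique {0, 2, 3}. A clique must lie in a single bag of any decomposition, so no decomposition can have width below 2. The upper and lower bounds meet at 2, so that is the treewidth.

2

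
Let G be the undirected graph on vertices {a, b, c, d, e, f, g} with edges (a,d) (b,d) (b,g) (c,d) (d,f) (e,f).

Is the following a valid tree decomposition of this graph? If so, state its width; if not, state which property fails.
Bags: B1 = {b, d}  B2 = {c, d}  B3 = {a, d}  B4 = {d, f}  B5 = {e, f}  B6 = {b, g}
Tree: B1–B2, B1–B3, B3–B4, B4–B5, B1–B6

Checking the three conditions: (i) the bags cover all of {a, b, c, d, e, f, g}; (ii) for each edge, some bag contains both endpoints; (iii) the bags containing any fixed vertex form a subtree. All hold, so the decomposition is valid with width 2 − 1 = 1.

Yes; width 1.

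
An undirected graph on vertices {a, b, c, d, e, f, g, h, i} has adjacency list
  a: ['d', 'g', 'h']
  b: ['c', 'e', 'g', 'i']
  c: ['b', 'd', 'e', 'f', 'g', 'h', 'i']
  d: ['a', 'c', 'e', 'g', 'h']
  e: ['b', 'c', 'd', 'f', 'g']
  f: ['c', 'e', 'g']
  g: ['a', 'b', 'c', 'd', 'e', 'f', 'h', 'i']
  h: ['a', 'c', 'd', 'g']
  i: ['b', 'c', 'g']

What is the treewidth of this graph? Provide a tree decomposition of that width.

Each bag holds 4 vertices, so the decomposition has width 3, which upper-bounds the treewidth. On the other hand G contains the 4-clique {c, d, e, g}. A clique must lie in a single bag of any decomposition, so no decomposition can have width below 3. The upper and lower bounds meet at 3, so that is the treewidth.

Treewidth 3.
One such decomposition:
Bags: B1 = {c, e, f, g}  B2 = {c, d, e, g}  B3 = {c, d, g, h}  B4 = {a, d, g, h}  B5 = {b, c, e, g}  B6 = {b, c, g, i}
Tree: B1–B2, B2–B3, B3–B4, B1–B5, B5–B6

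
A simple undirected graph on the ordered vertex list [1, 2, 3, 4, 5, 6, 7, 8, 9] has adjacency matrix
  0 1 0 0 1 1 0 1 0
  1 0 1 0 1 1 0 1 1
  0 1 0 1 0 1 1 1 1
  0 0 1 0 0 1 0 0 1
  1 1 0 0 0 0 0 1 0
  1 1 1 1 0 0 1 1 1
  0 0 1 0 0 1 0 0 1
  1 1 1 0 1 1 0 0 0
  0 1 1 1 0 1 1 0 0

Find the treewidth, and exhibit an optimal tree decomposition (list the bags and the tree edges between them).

Each bag holds 4 vertices, so the decomposition has width 3, which upper-bounds the treewidth. For the lower bound, the 4 vertices {1, 2, 5, 8} are pairwise adjacent, and any tree decomposition puts a clique entirely inside one bag — forcing width ≥ 3. Hence tw(G) = 3 exactly.

Treewidth 3.
One such decomposition:
Bags: B1 = {1, 2, 6, 8}  B2 = {2, 3, 6, 8}  B3 = {2, 3, 6, 9}  B4 = {3, 4, 6, 9}  B5 = {1, 2, 5, 8}  B6 = {3, 6, 7, 9}
Tree: B1–B2, B2–B3, B3–B4, B1–B5, B3–B6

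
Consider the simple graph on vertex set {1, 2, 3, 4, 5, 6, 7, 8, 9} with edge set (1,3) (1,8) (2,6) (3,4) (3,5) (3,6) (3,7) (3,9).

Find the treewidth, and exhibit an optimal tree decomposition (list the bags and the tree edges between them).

Treewidth 1.
Bags: B1 = {2, 6}  B2 = {3, 6}  B3 = {3, 9}  B4 = {1, 3}  B5 = {3, 5}  B6 = {1, 8}  B7 = {3, 4}  B8 = {3, 7}
Tree: B1–B2, B2–B3, B2–B4, B4–B5, B4–B6, B2–B7, B5–B8

Every bag has size at most 2, so the width is 2 − 1 = 1 and tw(G) ≤ 1. G has an edge, so its treewidth is at least 1. Therefore the treewidth is 1.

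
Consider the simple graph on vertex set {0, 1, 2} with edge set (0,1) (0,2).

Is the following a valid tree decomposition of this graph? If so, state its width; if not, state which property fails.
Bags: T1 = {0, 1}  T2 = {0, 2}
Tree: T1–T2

Vertex coverage: the bags together contain {0, 1, 2}, the full vertex set. Edge coverage: each edge of G has both endpoints in at least one bag. Running intersection: for every vertex, the bags containing it form a connected subtree. All three properties hold, so this is a valid tree decomposition of width max|bag| − 1 = 1, and hence tw(G) ≤ 1.

Yes; width 1.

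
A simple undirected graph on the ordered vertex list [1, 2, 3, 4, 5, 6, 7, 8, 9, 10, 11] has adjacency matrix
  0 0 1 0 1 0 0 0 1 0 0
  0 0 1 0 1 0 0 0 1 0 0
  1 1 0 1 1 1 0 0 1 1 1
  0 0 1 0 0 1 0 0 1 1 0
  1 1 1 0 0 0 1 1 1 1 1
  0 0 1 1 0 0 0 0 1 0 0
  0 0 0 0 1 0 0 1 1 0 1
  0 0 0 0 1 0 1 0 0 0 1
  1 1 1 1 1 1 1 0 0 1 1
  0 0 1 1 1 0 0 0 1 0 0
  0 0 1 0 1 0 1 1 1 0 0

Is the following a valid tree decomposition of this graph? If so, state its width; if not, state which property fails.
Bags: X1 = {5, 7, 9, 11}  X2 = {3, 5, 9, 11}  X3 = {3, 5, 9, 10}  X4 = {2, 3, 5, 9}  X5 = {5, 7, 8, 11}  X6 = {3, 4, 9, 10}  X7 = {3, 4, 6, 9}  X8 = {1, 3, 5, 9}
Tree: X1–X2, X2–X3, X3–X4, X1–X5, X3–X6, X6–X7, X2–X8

Yes; width 3.

Vertex coverage: the bags together contain {1, 2, 3, 4, 5, 6, 7, 8, 9, 10, 11}, the full vertex set. Edge coverage: each edge of G has both endpoints in at least one bag. Running intersection: for every vertex, the bags containing it form a connected subtree. All three properties hold, so this is a valid tree decomposition of width max|bag| − 1 = 3, and hence tw(G) ≤ 3.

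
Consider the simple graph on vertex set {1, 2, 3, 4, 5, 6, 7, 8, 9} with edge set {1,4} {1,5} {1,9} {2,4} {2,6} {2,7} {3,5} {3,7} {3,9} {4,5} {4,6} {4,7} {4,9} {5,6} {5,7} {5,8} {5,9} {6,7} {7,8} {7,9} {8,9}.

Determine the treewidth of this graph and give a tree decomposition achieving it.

Treewidth 3.
One such decomposition:
Bags: B1 = {4, 5, 7, 9}  B2 = {4, 5, 6, 7}  B3 = {3, 5, 7, 9}  B4 = {1, 4, 5, 9}  B5 = {2, 4, 6, 7}  B6 = {5, 7, 8, 9}
Tree: B1–B2, B1–B3, B1–B4, B2–B5, B3–B6

The largest bag has 4 vertices, giving width 3; this decomposition certifies tw(G) ≤ 3. On the other hand G contains the 4-clique {2, 4, 6, 7}. A clique must lie in a single bag of any decomposition, so no decomposition can have width below 3. Hence tw(G) = 3 exactly.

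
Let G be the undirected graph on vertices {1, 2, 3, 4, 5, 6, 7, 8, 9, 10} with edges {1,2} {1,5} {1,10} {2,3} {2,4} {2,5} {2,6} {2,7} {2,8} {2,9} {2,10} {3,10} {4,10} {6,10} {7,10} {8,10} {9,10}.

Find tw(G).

A width-2 tree decomposition is:
Bags: B1 = {2, 6, 10}  B2 = {2, 4, 10}  B3 = {1, 2, 10}  B4 = {2, 3, 10}  B5 = {2, 9, 10}  B6 = {2, 8, 10}  B7 = {2, 7, 10}  B8 = {1, 2, 5}
Tree: B1–B2, B1–B3, B3–B4, B1–B5, B4–B6, B3–B7, B3–B8
The largest bag has 3 vertices, giving width 2; this decomposition certifies tw(G) ≤ 2. Conversely, {1, 2, 10} is a clique of size 3, and the vertices of any clique must share a bag in every tree decomposition; so some bag has ≥ 3 vertices and tw(G) ≥ 2. Hence tw(G) = 2 exactly.

2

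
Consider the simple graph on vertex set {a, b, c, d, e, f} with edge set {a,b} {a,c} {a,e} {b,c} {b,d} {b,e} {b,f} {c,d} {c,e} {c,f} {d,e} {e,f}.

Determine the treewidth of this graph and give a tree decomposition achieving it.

Each bag holds 4 vertices, so the decomposition has width 3, which upper-bounds the treewidth. Conversely, {b, c, d, e} is a clique of size 4, and the vertices of any clique must share a bag in every tree decomposition; so some bag has ≥ 4 vertices and tw(G) ≥ 3. Therefore the treewidth is 3.

Treewidth 3.
Bags: B1 = {b, c, d, e}  B2 = {b, c, e, f}  B3 = {a, b, c, e}
Tree: B1–B2, B1–B3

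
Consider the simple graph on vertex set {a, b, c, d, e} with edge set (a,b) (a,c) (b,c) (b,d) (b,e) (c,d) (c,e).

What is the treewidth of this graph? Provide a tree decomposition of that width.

The largest bag has 3 vertices, giving width 2; this decomposition certifies tw(G) ≤ 2. On the other hand G contains the 3-clique {b, c, d}. A clique must lie in a single bag of any decomposition, so no decomposition can have width below 2. Therefore the treewidth is 2.

Treewidth 2.
One optimal decomposition is:
Bags: B1 = {b, c, e}  B2 = {b, c, d}  B3 = {a, b, c}
Tree: B1–B2, B1–B3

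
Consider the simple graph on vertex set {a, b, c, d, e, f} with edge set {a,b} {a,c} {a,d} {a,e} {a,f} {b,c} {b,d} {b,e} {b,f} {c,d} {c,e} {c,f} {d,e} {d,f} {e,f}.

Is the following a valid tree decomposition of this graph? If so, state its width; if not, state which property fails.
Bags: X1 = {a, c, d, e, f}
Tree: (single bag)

No — vertex b appears in no bag.

A tree decomposition must satisfy three properties: every vertex lies in some bag; for every edge, both endpoints lie together in some bag; and for every vertex, the bags containing it form a connected subtree. Here vertex b appears in no bag, so the decomposition is invalid.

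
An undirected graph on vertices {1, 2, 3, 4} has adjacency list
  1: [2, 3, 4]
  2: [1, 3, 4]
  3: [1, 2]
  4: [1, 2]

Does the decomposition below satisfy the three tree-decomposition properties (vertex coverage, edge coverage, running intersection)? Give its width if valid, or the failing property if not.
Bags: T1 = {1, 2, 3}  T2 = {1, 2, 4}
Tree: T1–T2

Yes; width 2.

Vertex coverage: the bags together contain {1, 2, 3, 4}, the full vertex set. Edge coverage: each edge of G has both endpoints in at least one bag. Running intersection: for every vertex, the bags containing it form a connected subtree. All three properties hold, so this is a valid tree decomposition of width max|bag| − 1 = 2, and hence tw(G) ≤ 2.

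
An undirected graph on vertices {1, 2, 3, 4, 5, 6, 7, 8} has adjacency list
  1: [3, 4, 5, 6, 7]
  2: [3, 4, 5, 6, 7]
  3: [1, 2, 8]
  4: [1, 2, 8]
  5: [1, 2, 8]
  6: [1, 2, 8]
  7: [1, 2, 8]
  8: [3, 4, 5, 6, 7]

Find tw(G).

A width-3 tree decomposition is:
Bags: B1 = {1, 2, 3, 8}  B2 = {1, 2, 5, 8}  B3 = {1, 2, 6, 8}  B4 = {1, 2, 4, 8}  B5 = {1, 2, 7, 8}
Tree: B1–B2, B2–B3, B3–B4, B4–B5
The largest bag has 4 vertices, giving width 3; this decomposition certifies tw(G) ≤ 3. For the lower bound: the 4 vertex sets {2,3}, {1,5}, {8}, {6} are disjoint, each induces a connected subgraph, and every pair is joined by at least one edge of G. Contracting each set to a single vertex therefore yields K_{4} as a minor, and since treewidth is minor-monotone, tw(G) ≥ tw(K_{4}) = 3. Therefore the treewidth is 3.

3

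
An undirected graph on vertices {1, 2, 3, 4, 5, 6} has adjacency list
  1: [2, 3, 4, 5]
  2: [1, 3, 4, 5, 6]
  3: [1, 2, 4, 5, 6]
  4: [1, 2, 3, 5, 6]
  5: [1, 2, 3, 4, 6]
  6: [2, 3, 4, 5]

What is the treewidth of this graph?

A width-4 tree decomposition is:
Bags: B1 = {1, 2, 3, 4, 5}  B2 = {2, 3, 4, 5, 6}
Tree: B1–B2
Every bag has size at most 5, so the width is 5 − 1 = 4 and tw(G) ≤ 4. Conversely, {1, 2, 3, 4, 5} is a clique of size 5, and the vertices of any clique must share a bag in every tree decomposition; so some bag has ≥ 5 vertices and tw(G) ≥ 4. Therefore the treewidth is 4.

4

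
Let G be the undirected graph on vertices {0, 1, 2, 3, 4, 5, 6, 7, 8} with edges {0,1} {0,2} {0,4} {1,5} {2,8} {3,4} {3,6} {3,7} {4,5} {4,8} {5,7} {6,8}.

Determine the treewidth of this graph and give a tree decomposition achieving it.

Treewidth 3.
Bags: B1 = {2, 3, 6, 8}  B2 = {2, 3, 4, 8}  B3 = {0, 2, 3, 4}  B4 = {0, 3, 4, 7}  B5 = {0, 4, 5, 7}  B6 = {0, 1, 5, 7}
Tree: B1–B2, B2–B3, B3–B4, B4–B5, B5–B6

Every bag has size at most 4, so the width is 4 − 1 = 3 and tw(G) ≤ 3. For the lower bound: the 4 vertex sets {2,6,8}, {3}, {4}, {0,1,5,7} are disjoint, each induces a connected subgraph, and every pair is joined by at least one edge of G. Contracting each set to a single vertex therefore yields K_{4} as a minor, and since treewidth is minor-monotone, tw(G) ≥ tw(K_{4}) = 3. Hence tw(G) = 3 exactly.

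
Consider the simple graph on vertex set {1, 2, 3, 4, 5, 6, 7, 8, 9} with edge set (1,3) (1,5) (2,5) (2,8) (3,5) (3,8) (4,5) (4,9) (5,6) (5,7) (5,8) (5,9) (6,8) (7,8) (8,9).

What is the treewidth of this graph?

A width-2 tree decomposition is:
Bags: B1 = {3, 5, 8}  B2 = {5, 8, 9}  B3 = {1, 3, 5}  B4 = {5, 6, 8}  B5 = {4, 5, 9}  B6 = {5, 7, 8}  B7 = {2, 5, 8}
Tree: B1–B2, B1–B3, B1–B4, B2–B5, B1–B6, B6–B7
Every bag has size at most 3, so the width is 3 − 1 = 2 and tw(G) ≤ 2. On the other hand G contains the 3-clique {2, 5, 8}. A clique must lie in a single bag of any decomposition, so no decomposition can have width below 2. The upper and lower bounds meet at 2, so that is the treewidth.

2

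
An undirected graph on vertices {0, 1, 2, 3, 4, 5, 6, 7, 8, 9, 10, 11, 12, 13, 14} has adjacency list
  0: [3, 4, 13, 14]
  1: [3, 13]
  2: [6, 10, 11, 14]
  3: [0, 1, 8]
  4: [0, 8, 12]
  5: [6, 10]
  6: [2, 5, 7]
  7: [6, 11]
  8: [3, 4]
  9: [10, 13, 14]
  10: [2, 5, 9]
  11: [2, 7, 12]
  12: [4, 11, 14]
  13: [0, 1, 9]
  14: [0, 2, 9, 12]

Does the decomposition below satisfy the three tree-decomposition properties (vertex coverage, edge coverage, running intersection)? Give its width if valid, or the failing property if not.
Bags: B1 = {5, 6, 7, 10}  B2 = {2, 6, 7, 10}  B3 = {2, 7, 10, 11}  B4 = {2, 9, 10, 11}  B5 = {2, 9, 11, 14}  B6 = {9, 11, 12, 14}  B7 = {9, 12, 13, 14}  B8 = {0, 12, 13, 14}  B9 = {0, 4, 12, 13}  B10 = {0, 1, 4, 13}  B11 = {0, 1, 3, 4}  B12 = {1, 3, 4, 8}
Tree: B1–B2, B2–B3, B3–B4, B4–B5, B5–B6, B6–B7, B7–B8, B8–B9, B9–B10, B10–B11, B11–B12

Yes; width 3.

Every vertex of G appears in some bag (union = {0, 1, 2, 3, 4, 5, 6, 7, 8, 9, 10, 11, 12, 13, 14}); every edge is covered by a bag; and for each vertex v the set of bags containing v is connected in the bag tree. The decomposition is therefore valid. The largest bag has 4 vertices, so the width is 3.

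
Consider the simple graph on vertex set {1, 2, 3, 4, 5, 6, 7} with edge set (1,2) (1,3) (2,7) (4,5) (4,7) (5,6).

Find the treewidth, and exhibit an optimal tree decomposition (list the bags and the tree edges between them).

Each bag holds 2 vertices, so the decomposition has width 1, which upper-bounds the treewidth. G has an edge, so its treewidth is at least 1. Combining the bounds, tw(G) = 1.

Treewidth 1.
One optimal decomposition is:
Bags: B1 = {5, 6}  B2 = {4, 5}  B3 = {4, 7}  B4 = {2, 7}  B5 = {1, 2}  B6 = {1, 3}
Tree: B1–B2, B2–B3, B3–B4, B4–B5, B5–B6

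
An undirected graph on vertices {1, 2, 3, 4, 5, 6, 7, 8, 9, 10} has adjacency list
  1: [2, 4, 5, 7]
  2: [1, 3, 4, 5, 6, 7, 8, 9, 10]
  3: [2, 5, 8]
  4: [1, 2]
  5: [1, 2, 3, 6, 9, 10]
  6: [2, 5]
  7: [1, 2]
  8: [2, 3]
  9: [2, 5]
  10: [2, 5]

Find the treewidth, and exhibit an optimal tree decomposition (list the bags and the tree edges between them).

Treewidth 2.
One optimal decomposition is:
Bags: B1 = {2, 3, 5}  B2 = {2, 5, 6}  B3 = {1, 2, 5}  B4 = {1, 2, 7}  B5 = {2, 5, 10}  B6 = {2, 5, 9}  B7 = {1, 2, 4}  B8 = {2, 3, 8}
Tree: B1–B2, B2–B3, B3–B4, B2–B5, B2–B6, B3–B7, B1–B8

Each bag holds 3 vertices, so the decomposition has width 2, which upper-bounds the treewidth. For the lower bound, the 3 vertices {2, 3, 8} are pairwise adjacent, and any tree decomposition puts a clique entirely inside one bag — forcing width ≥ 2. Hence tw(G) = 2 exactly.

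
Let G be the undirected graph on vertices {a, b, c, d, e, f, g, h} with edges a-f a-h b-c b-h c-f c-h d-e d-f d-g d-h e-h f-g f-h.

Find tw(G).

A width-2 tree decomposition is:
Bags: B1 = {d, f, h}  B2 = {c, f, h}  B3 = {d, f, g}  B4 = {a, f, h}  B5 = {d, e, h}  B6 = {b, c, h}
Tree: B1–B2, B1–B3, B1–B4, B1–B5, B2–B6
Each bag holds 3 vertices, so the decomposition has width 2, which upper-bounds the treewidth. For the lower bound, the 3 vertices {d, f, g} are pairwise adjacent, and any tree decomposition puts a clique entirely inside one bag — forcing width ≥ 2. The upper and lower bounds meet at 2, so that is the treewidth.

2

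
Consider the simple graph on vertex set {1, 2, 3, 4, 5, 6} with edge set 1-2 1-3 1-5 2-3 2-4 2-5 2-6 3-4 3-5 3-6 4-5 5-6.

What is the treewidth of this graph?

3

A width-3 tree decomposition is:
Bags: B1 = {2, 3, 5, 6}  B2 = {2, 3, 4, 5}  B3 = {1, 2, 3, 5}
Tree: B1–B2, B2–B3
The largest bag has 4 vertices, giving width 3; this decomposition certifies tw(G) ≤ 3. Conversely, {1, 2, 3, 5} is a clique of size 4, and the vertices of any clique must share a bag in every tree decomposition; so some bag has ≥ 4 vertices and tw(G) ≥ 3. Hence tw(G) = 3 exactly.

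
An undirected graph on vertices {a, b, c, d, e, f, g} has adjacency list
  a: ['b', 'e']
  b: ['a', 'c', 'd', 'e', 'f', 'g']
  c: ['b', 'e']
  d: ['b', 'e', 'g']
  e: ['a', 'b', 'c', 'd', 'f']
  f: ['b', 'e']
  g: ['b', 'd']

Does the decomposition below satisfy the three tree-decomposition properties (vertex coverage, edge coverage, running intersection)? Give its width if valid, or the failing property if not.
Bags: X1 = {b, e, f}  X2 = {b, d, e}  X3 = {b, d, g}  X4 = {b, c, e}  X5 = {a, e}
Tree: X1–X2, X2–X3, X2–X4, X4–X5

A tree decomposition must satisfy three properties: every vertex lies in some bag; for every edge, both endpoints lie together in some bag; and for every vertex, the bags containing it form a connected subtree. Here edge (b,a) lies in no bag, so the decomposition is invalid.

No — edge (b,a) lies in no bag.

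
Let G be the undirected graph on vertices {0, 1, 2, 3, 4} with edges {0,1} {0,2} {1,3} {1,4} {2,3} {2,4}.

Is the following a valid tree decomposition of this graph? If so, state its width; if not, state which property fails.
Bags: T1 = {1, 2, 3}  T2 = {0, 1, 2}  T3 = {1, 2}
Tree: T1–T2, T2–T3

A tree decomposition must satisfy three properties: every vertex lies in some bag; for every edge, both endpoints lie together in some bag; and for every vertex, the bags containing it form a connected subtree. Here vertex 4 appears in no bag, so the decomposition is invalid.

No — vertex 4 appears in no bag.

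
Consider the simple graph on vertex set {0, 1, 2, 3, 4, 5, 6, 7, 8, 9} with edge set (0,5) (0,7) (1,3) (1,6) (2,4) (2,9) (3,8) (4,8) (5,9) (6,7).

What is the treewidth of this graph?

2

A width-2 tree decomposition is:
Bags: B1 = {0, 5, 7}  B2 = {5, 6, 7}  B3 = {1, 5, 6}  B4 = {1, 3, 5}  B5 = {3, 5, 8}  B6 = {4, 5, 8}  B7 = {2, 4, 5}  B8 = {2, 5, 9}
Tree: B1–B2, B2–B3, B3–B4, B4–B5, B5–B6, B6–B7, B7–B8
Each bag holds 3 vertices, so the decomposition has width 2, which upper-bounds the treewidth. For the lower bound, G contains the cycle 5–0–7–6–1–3–8–4–2–9–5, so G is not a forest; only forests have treewidth ≤ 1, hence tw(G) ≥ 2. Hence tw(G) = 2 exactly.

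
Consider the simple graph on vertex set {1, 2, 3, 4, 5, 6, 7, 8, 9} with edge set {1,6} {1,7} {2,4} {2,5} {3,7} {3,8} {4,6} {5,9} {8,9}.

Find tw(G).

A width-2 tree decomposition is:
Bags: B1 = {2, 5, 9}  B2 = {2, 8, 9}  B3 = {2, 3, 8}  B4 = {2, 3, 7}  B5 = {1, 2, 7}  B6 = {1, 2, 6}  B7 = {2, 4, 6}
Tree: B1–B2, B2–B3, B3–B4, B4–B5, B5–B6, B6–B7
Each bag holds 3 vertices, so the decomposition has width 2, which upper-bounds the treewidth. For the lower bound, G contains the cycle 2–5–9–8–3–7–1–6–4–2, so G is not a forest; only forests have treewidth ≤ 1, hence tw(G) ≥ 2. Combining the bounds, tw(G) = 2.

2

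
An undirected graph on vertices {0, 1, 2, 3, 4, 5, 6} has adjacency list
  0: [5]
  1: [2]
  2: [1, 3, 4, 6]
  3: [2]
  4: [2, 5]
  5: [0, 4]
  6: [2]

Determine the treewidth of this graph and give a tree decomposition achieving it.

The largest bag has 2 vertices, giving width 1; this decomposition certifies tw(G) ≤ 1. Since G has at least one edge (e.g. 6–2), it is not an edgeless graph, so tw(G) ≥ 1. The upper and lower bounds meet at 1, so that is the treewidth.

Treewidth 1.
One such decomposition:
Bags: B1 = {2, 6}  B2 = {2, 4}  B3 = {4, 5}  B4 = {2, 3}  B5 = {1, 2}  B6 = {0, 5}
Tree: B1–B2, B2–B3, B1–B4, B1–B5, B3–B6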